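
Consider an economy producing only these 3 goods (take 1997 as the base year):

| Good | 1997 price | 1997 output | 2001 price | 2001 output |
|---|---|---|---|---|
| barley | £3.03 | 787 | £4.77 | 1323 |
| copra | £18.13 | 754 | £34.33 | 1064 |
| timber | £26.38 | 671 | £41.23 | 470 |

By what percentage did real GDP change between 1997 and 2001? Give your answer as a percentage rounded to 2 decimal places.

Real GDP 1997 = Nominal GDP 1997 = 3.03·787 + 18.13·754 + 26.38·671 = 33755.61.
Real GDP 2001 (at 1997 prices) = 3.03·1323 + 18.13·1064 + 26.38·470 = 35697.61.
Real growth = 35697.61/33755.61 − 1 = 0.0575.

5.75%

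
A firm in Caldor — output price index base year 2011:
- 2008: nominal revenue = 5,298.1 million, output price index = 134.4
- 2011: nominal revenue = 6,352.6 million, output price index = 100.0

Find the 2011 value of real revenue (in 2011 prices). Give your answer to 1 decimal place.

Real revenue = Nominal / (output price index/100) = 6352.6 / 1.000 = 6352.60.

6,352.6 million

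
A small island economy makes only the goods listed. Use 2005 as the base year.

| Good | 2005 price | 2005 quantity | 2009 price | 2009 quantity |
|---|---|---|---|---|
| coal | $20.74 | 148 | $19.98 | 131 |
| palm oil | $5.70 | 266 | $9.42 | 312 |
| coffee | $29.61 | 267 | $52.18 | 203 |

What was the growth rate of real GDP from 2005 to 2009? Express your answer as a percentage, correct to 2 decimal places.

-15.89%

Real GDP 2005 = Nominal GDP 2005 = 20.74·148 + 5.70·266 + 29.61·267 = 12491.59.
Real GDP 2009 (at 2005 prices) = 20.74·131 + 5.70·312 + 29.61·203 = 10506.17.
Real growth = 10506.17/12491.59 − 1 = -0.1589.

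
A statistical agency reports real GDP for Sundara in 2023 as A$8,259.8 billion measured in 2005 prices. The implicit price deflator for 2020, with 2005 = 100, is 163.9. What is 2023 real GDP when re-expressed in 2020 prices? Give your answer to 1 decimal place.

Real GDP in 2020 prices = Real GDP in 2005 prices × (P_2020/P_2005) = 8259.8 × 1.639 = 13537.81.

A$13,537.8 billion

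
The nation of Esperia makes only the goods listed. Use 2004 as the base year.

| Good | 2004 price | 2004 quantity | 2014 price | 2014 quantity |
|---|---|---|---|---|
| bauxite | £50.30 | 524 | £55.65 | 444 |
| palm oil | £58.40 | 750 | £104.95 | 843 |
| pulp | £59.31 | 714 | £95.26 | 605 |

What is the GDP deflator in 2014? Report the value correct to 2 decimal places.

Nominal GDP 2014 = 55.65·444 + 104.95·843 + 95.26·605 = 170813.75.
Real GDP 2014 (at 2004 prices) = 50.30·444 + 58.40·843 + 59.31·605 = 107446.95.
Deflator = Nominal/Real × 100 = 170813.75/107446.95 × 100 = 158.975.

158.97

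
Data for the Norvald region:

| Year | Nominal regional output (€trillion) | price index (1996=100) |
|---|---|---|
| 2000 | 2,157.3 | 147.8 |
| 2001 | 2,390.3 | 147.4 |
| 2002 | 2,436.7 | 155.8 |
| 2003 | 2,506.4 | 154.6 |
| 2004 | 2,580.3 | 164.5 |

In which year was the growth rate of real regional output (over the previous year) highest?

2001

2001: real = 2390.3/1.474 = 1621.64; growth vs 2000 (1459.61) = 11.10%.
2002: real = 2436.7/1.558 = 1563.99; growth vs 2001 (1621.64) = -3.56%.
2003: real = 2506.4/1.546 = 1621.22; growth vs 2002 (1563.99) = 3.66%.
2004: real = 2580.3/1.645 = 1568.57; growth vs 2003 (1621.22) = -3.25%.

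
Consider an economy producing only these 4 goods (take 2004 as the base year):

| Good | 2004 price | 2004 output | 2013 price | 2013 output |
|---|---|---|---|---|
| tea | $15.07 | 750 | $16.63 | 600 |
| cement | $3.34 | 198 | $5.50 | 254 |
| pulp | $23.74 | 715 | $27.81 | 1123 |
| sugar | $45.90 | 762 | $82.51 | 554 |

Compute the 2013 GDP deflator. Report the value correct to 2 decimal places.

142.49

Nominal GDP 2013 = 16.63·600 + 5.50·254 + 27.81·1123 + 82.51·554 = 88316.17.
Real GDP 2013 (at 2004 prices) = 15.07·600 + 3.34·254 + 23.74·1123 + 45.90·554 = 61978.98.
Deflator = Nominal/Real × 100 = 88316.17/61978.98 × 100 = 142.494.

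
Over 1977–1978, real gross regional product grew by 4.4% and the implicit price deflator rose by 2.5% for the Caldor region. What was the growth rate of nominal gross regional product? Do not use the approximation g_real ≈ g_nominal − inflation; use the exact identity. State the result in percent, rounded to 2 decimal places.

(1 + g_nom) = (1 + g_real)(1 + π) = 1.0440 × 1.0250 = 1.07010.

7.01%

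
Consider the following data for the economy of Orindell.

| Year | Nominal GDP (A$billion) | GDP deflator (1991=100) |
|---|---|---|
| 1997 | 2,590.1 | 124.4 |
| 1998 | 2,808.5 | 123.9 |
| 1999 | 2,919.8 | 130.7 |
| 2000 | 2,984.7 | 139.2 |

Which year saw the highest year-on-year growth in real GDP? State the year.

1998: real = 2808.5/1.239 = 2266.75; growth vs 1997 (2082.07) = 8.87%.
1999: real = 2919.8/1.307 = 2233.97; growth vs 1998 (2266.75) = -1.45%.
2000: real = 2984.7/1.392 = 2144.18; growth vs 1999 (2233.97) = -4.02%.

1998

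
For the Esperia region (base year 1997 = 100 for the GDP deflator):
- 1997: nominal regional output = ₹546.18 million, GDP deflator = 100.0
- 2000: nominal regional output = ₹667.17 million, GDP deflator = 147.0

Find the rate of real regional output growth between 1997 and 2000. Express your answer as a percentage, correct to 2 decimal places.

-16.90%

Deflate each year: 1997 → 546.18/1.000 = 546.18; 2000 → 667.17/1.470 = 453.86.
So real regional output changed by 453.86/546.18 − 1 = -0.1690, i.e. -16.90%.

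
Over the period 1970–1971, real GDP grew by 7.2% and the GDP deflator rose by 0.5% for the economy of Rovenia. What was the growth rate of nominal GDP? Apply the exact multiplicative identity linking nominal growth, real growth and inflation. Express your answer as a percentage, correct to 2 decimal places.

7.74%

(1 + g_nom) = (1 + g_real)(1 + π) = 1.0720 × 1.0050 = 1.07736.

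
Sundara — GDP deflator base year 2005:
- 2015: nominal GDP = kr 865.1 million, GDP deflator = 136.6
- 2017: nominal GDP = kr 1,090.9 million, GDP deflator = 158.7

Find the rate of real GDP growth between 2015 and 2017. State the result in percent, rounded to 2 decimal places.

Real GDP 2015 = 865.1 / 1.366 = 633.31.
Real GDP 2017 = 1090.9 / 1.587 = 687.40.
Real growth = 687.40 / 633.31 − 1 = 0.0854.

8.54%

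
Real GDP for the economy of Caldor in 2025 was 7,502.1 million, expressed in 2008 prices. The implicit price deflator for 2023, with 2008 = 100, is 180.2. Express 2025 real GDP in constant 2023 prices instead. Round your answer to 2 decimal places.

Real GDP in 2023 prices = Real GDP in 2008 prices × (P_2023/P_2008) = 7502.1 × 1.802 = 13518.78.

13,518.78 million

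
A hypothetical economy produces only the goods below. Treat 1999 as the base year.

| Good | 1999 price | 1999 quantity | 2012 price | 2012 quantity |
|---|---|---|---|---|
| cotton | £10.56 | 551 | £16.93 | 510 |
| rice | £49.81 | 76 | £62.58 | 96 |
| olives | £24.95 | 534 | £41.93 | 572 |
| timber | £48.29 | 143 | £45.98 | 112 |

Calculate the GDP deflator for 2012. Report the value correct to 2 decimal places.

Nominal GDP 2012 = 16.93·510 + 62.58·96 + 41.93·572 + 45.98·112 = 43775.70.
Real GDP 2012 (at 1999 prices) = 10.56·510 + 49.81·96 + 24.95·572 + 48.29·112 = 29847.24.
Deflator = Nominal/Real × 100 = 43775.70/29847.24 × 100 = 146.666.

146.67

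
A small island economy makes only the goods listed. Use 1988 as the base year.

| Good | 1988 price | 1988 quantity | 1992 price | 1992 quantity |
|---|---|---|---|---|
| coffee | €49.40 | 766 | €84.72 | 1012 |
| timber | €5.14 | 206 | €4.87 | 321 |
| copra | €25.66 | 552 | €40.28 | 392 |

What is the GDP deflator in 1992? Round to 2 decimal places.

167.08

Nominal GDP 1992 = 84.72·1012 + 4.87·321 + 40.28·392 = 103089.67.
Real GDP 1992 (at 1988 prices) = 49.40·1012 + 5.14·321 + 25.66·392 = 61701.46.
Deflator = Nominal/Real × 100 = 103089.67/61701.46 × 100 = 167.078.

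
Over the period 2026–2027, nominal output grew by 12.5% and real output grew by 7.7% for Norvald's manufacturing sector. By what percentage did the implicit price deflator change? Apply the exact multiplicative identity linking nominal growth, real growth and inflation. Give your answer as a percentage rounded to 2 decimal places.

4.46%

(1 + g_nom) = (1 + g_real)(1 + π), so π = 1.1250 / 1.0770 − 1 = 0.04457.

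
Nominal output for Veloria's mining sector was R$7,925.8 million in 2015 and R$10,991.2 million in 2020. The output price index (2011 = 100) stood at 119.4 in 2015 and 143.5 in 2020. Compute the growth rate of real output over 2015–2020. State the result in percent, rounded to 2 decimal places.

Real output 2015 = 7925.8 / 1.194 = 6638.02.
Real output 2020 = 10991.2 / 1.435 = 7659.37.
Real growth = 7659.37 / 6638.02 − 1 = 0.1539.

15.39%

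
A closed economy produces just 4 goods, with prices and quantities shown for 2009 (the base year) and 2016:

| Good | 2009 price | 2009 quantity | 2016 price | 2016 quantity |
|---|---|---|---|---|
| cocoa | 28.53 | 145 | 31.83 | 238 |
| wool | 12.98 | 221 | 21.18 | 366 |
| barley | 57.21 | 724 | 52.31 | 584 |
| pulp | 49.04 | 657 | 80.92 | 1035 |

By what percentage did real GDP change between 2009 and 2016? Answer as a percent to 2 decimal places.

Real GDP 2009 = Nominal GDP 2009 = 28.53·145 + 12.98·221 + 57.21·724 + 49.04·657 = 80644.75.
Real GDP 2016 (at 2009 prices) = 28.53·238 + 12.98·366 + 57.21·584 + 49.04·1035 = 95707.86.
Real growth = 95707.86/80644.75 − 1 = 0.1868.

18.68%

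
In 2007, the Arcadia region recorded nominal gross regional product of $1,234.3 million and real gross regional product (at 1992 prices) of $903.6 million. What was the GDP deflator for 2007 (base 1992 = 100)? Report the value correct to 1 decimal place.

GDP deflator = (Nominal / Real) × 100 = 1234.3 / 903.6 × 100 = 136.60.

136.6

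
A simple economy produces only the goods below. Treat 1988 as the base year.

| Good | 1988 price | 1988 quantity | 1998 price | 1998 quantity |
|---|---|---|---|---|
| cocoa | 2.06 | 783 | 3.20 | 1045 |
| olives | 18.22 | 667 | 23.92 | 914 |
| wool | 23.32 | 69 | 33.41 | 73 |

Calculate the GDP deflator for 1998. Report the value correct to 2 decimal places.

Nominal GDP 1998 = 3.20·1045 + 23.92·914 + 33.41·73 = 27645.81.
Real GDP 1998 (at 1988 prices) = 2.06·1045 + 18.22·914 + 23.32·73 = 20508.14.
Deflator = Nominal/Real × 100 = 27645.81/20508.14 × 100 = 134.804.

134.80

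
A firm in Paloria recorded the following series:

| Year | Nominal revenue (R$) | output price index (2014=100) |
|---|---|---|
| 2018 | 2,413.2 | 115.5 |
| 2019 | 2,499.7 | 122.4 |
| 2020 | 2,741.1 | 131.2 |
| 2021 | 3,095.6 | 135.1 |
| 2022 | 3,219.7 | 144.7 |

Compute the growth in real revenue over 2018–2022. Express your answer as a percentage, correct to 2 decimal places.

6.50%

Real revenue 2018 = 2413.2/1.155 = 2089.35.
Real revenue 2022 = 3219.7/1.447 = 2225.09.
Change = 2225.09/2089.35 − 1 = 0.0650.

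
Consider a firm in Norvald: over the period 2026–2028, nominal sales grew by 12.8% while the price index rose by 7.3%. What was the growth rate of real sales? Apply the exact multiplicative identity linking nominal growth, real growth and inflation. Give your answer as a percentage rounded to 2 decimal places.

(1 + g_nom) = (1 + g_real)(1 + π), so g_real = 1.1280 / 1.0730 − 1 = 0.05126.

5.13%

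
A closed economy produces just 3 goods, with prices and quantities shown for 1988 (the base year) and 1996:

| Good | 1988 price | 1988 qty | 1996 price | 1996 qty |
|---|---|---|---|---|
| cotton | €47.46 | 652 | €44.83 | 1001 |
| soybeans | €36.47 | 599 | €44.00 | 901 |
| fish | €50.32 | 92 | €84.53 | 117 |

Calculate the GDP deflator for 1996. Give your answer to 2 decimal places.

109.45

Nominal GDP 1996 = 44.83·1001 + 44.00·901 + 84.53·117 = 94408.84.
Real GDP 1996 (at 1988 prices) = 47.46·1001 + 36.47·901 + 50.32·117 = 86254.37.
Deflator = Nominal/Real × 100 = 94408.84/86254.37 × 100 = 109.454.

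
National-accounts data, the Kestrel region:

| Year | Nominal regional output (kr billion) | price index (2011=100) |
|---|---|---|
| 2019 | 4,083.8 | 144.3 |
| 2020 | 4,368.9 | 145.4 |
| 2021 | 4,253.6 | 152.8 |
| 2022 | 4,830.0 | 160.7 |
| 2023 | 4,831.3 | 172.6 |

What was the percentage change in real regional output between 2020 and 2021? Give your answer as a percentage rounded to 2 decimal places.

Real regional output 2020 = 4368.9/1.454 = 3004.75.
Real regional output 2021 = 4253.6/1.528 = 2783.77.
Change = 2783.77/3004.75 − 1 = -0.0735.

-7.35%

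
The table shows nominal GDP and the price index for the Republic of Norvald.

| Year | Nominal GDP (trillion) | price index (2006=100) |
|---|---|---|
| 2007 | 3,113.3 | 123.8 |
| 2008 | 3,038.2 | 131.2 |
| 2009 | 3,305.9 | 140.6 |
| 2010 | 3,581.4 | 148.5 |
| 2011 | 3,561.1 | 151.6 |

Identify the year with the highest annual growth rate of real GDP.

2008: real = 3038.2/1.312 = 2315.70; growth vs 2007 (2514.78) = -7.92%.
2009: real = 3305.9/1.406 = 2351.28; growth vs 2008 (2315.70) = 1.54%.
2010: real = 3581.4/1.485 = 2411.72; growth vs 2009 (2351.28) = 2.57%.
2011: real = 3561.1/1.516 = 2349.01; growth vs 2010 (2411.72) = -2.60%.

2010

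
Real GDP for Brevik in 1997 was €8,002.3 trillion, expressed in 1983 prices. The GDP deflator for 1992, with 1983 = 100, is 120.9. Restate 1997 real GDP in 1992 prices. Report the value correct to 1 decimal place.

€9,674.8 trillion

Real GDP in 1992 prices = Real GDP in 1983 prices × (P_1992/P_1983) = 8002.3 × 1.209 = 9674.78.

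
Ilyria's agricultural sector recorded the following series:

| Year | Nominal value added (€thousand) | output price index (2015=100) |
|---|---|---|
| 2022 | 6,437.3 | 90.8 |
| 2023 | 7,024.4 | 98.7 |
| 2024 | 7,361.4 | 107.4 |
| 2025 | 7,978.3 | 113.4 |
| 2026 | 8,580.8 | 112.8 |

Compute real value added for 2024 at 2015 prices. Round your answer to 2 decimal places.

Real value added 2024 = 7361.4 / 1.074 = 6854.19.

€6,854.19 thousand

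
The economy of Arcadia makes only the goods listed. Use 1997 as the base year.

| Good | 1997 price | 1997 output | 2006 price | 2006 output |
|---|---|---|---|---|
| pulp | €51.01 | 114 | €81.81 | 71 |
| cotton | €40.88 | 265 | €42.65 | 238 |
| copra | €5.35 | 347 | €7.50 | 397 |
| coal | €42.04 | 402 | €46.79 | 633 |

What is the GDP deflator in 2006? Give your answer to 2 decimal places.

115.37

Nominal GDP 2006 = 81.81·71 + 42.65·238 + 7.50·397 + 46.79·633 = 48554.78.
Real GDP 2006 (at 1997 prices) = 51.01·71 + 40.88·238 + 5.35·397 + 42.04·633 = 42086.42.
Deflator = Nominal/Real × 100 = 48554.78/42086.42 × 100 = 115.369.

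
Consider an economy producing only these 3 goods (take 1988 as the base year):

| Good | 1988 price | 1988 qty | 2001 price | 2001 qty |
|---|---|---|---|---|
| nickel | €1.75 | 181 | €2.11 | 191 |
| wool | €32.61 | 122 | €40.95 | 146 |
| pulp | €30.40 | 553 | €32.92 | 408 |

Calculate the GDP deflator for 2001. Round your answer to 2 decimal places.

113.23

Nominal GDP 2001 = 2.11·191 + 40.95·146 + 32.92·408 = 19813.07.
Real GDP 2001 (at 1988 prices) = 1.75·191 + 32.61·146 + 30.40·408 = 17498.51.
Deflator = Nominal/Real × 100 = 19813.07/17498.51 × 100 = 113.227.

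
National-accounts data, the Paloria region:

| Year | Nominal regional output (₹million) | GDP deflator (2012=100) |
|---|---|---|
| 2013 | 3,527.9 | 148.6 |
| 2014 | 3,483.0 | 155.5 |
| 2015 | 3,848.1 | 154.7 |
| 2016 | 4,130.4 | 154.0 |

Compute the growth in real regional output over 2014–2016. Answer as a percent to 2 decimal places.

19.74%

Real regional output 2014 = 3483.0/1.555 = 2239.87.
Real regional output 2016 = 4130.4/1.540 = 2682.08.
Change = 2682.08/2239.87 − 1 = 0.1974.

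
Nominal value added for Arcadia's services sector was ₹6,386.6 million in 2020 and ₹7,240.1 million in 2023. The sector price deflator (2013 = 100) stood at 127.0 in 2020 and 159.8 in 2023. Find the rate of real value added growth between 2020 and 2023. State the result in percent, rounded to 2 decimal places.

-9.90%

Real value added 2020 = 6386.6 / 1.270 = 5028.82.
Real value added 2023 = 7240.1 / 1.598 = 4530.73.
Real growth = 4530.73 / 5028.82 − 1 = -0.0990.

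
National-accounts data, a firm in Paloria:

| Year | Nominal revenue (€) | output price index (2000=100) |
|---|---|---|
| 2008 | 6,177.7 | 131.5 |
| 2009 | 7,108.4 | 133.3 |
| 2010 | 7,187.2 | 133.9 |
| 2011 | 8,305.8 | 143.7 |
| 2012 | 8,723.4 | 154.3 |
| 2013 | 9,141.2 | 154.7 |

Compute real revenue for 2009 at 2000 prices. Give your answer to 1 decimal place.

Real revenue 2009 = 7108.4 / 1.333 = 5332.63.

€5,332.6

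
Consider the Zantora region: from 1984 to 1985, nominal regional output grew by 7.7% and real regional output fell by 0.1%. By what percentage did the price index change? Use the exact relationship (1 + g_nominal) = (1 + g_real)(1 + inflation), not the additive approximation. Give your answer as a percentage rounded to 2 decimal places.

7.81%

(1 + g_nom) = (1 + g_real)(1 + π), so π = 1.0770 / 0.9990 − 1 = 0.07808.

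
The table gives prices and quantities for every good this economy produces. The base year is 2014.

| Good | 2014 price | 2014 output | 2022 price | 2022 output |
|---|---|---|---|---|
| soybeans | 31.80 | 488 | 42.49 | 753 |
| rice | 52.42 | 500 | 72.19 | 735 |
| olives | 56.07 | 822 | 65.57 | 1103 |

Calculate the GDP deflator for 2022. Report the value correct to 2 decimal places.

126.59

Nominal GDP 2022 = 42.49·753 + 72.19·735 + 65.57·1103 = 157378.33.
Real GDP 2022 (at 2014 prices) = 31.80·753 + 52.42·735 + 56.07·1103 = 124319.31.
Deflator = Nominal/Real × 100 = 157378.33/124319.31 × 100 = 126.592.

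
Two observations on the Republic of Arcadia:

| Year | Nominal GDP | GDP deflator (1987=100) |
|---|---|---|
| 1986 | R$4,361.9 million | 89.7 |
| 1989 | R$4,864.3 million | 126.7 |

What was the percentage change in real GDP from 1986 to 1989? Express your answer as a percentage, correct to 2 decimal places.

Deflate each year: 1986 → 4361.9/0.897 = 4862.76; 1989 → 4864.3/1.267 = 3839.23.
So real GDP changed by 3839.23/4862.76 − 1 = -0.2105, i.e. -21.05%.

-21.05%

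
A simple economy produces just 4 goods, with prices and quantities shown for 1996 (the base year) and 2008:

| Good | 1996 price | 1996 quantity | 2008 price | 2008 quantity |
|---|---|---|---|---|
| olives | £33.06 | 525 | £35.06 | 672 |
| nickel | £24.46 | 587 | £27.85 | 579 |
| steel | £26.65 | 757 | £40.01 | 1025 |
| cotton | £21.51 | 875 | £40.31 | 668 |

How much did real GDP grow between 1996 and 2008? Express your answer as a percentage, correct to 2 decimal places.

10.40%

Real GDP 1996 = Nominal GDP 1996 = 33.06·525 + 24.46·587 + 26.65·757 + 21.51·875 = 70709.82.
Real GDP 2008 (at 1996 prices) = 33.06·672 + 24.46·579 + 26.65·1025 + 21.51·668 = 78063.59.
Real growth = 78063.59/70709.82 − 1 = 0.1040.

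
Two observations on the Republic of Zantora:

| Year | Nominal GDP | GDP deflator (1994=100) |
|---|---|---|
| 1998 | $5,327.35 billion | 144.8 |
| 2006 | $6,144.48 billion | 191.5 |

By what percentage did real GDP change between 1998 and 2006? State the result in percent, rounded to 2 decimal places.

Real GDP 1998 = 5327.35 / 1.448 = 3679.11.
Real GDP 2006 = 6144.48 / 1.915 = 3208.61.
Real growth = 3208.61 / 3679.11 − 1 = -0.1279.

-12.79%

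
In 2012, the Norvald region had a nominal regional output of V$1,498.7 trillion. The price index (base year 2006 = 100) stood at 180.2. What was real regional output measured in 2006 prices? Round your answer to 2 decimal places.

Real regional output = Nominal / (price index/100) = 1498.7 / 1.802 = 831.69.

V$831.69 trillion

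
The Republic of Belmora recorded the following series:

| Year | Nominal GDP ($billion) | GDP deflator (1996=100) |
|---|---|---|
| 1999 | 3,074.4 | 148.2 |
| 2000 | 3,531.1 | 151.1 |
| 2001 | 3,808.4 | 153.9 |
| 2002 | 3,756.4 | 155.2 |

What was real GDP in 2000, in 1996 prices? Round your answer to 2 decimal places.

$2,336.93 billion

Real GDP 2000 = 3531.1 / 1.511 = 2336.93.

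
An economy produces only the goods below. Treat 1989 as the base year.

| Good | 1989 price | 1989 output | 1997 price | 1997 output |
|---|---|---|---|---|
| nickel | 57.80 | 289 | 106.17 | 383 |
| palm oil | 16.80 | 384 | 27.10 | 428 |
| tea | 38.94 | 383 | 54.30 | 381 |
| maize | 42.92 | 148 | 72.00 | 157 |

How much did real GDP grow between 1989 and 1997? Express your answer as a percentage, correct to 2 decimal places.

Real GDP 1989 = Nominal GDP 1989 = 57.80·289 + 16.80·384 + 38.94·383 + 42.92·148 = 44421.58.
Real GDP 1997 (at 1989 prices) = 57.80·383 + 16.80·428 + 38.94·381 + 42.92·157 = 50902.38.
Real growth = 50902.38/44421.58 − 1 = 0.1459.

14.59%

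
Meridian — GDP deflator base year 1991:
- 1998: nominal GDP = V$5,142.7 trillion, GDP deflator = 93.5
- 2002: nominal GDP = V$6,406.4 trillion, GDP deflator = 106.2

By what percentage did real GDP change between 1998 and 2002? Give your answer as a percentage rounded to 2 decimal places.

9.68%

Real GDP 1998 = 5142.7 / 0.935 = 5500.21.
Real GDP 2002 = 6406.4 / 1.062 = 6032.39.
Real growth = 6032.39 / 5500.21 − 1 = 0.0968.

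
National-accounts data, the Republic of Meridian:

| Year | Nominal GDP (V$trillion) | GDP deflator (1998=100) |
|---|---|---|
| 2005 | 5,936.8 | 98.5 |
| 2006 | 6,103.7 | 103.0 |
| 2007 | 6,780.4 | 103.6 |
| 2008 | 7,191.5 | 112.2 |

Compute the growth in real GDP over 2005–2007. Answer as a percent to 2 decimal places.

Real GDP 2005 = 5936.8/0.985 = 6027.21.
Real GDP 2007 = 6780.4/1.036 = 6544.79.
Change = 6544.79/6027.21 − 1 = 0.0859.

8.59%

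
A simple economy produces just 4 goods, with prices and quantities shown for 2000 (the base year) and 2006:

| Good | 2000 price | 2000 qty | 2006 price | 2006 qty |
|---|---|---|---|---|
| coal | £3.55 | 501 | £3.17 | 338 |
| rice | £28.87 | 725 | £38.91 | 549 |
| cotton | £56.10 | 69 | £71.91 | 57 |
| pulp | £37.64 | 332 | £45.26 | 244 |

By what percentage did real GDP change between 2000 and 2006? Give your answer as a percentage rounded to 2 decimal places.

Real GDP 2000 = Nominal GDP 2000 = 3.55·501 + 28.87·725 + 56.10·69 + 37.64·332 = 39076.68.
Real GDP 2006 (at 2000 prices) = 3.55·338 + 28.87·549 + 56.10·57 + 37.64·244 = 29431.39.
Real growth = 29431.39/39076.68 − 1 = -0.2468.

-24.68%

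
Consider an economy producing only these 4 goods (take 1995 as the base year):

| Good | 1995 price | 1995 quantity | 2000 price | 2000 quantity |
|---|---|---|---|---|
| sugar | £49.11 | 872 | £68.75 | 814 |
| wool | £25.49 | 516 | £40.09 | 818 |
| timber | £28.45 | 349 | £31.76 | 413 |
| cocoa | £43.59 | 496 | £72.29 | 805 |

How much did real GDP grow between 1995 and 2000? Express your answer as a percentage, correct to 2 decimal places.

Real GDP 1995 = Nominal GDP 1995 = 49.11·872 + 25.49·516 + 28.45·349 + 43.59·496 = 87526.45.
Real GDP 2000 (at 1995 prices) = 49.11·814 + 25.49·818 + 28.45·413 + 43.59·805 = 107666.16.
Real growth = 107666.16/87526.45 − 1 = 0.2301.

23.01%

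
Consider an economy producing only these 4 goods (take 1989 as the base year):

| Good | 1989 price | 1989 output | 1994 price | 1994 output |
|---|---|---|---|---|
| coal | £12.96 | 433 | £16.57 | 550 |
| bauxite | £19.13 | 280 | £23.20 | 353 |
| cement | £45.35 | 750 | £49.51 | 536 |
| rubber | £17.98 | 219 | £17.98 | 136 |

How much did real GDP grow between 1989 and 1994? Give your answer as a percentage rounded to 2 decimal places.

Real GDP 1989 = Nominal GDP 1989 = 12.96·433 + 19.13·280 + 45.35·750 + 17.98·219 = 48918.20.
Real GDP 1994 (at 1989 prices) = 12.96·550 + 19.13·353 + 45.35·536 + 17.98·136 = 40633.77.
Real growth = 40633.77/48918.20 − 1 = -0.1694.

-16.94%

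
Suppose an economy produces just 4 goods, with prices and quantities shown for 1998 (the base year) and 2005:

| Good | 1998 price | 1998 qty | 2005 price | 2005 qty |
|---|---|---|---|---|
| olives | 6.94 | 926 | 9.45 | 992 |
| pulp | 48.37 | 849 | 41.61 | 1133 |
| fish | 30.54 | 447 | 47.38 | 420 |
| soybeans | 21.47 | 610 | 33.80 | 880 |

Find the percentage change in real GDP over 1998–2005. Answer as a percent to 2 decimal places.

Real GDP 1998 = Nominal GDP 1998 = 6.94·926 + 48.37·849 + 30.54·447 + 21.47·610 = 74240.65.
Real GDP 2005 (at 1998 prices) = 6.94·992 + 48.37·1133 + 30.54·420 + 21.47·880 = 93408.09.
Real growth = 93408.09/74240.65 − 1 = 0.2582.

25.82%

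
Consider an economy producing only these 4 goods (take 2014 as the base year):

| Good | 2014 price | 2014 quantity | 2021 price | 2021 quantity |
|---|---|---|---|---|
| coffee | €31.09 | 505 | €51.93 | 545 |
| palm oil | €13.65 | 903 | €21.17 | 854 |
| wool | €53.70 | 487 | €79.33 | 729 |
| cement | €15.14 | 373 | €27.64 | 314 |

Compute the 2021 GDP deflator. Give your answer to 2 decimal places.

Nominal GDP 2021 = 51.93·545 + 21.17·854 + 79.33·729 + 27.64·314 = 112891.56.
Real GDP 2021 (at 2014 prices) = 31.09·545 + 13.65·854 + 53.70·729 + 15.14·314 = 72502.41.
Deflator = Nominal/Real × 100 = 112891.56/72502.41 × 100 = 155.707.

155.71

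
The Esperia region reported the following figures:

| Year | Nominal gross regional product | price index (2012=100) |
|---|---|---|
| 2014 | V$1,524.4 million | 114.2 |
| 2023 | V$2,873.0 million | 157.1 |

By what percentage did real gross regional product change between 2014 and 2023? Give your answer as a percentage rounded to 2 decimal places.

Deflate each year: 2014 → 1524.4/1.142 = 1334.85; 2023 → 2873.0/1.571 = 1828.77.
So real gross regional product changed by 1828.77/1334.85 − 1 = 0.3700, i.e. 37.00%.

37.00%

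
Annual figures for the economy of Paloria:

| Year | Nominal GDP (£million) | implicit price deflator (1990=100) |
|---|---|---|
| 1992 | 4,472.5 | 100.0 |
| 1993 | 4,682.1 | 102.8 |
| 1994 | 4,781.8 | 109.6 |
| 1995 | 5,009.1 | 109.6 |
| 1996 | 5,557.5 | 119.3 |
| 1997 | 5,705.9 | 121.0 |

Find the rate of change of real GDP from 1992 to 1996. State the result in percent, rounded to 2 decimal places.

Real GDP 1992 = 4472.5/1.000 = 4472.50.
Real GDP 1996 = 5557.5/1.193 = 4658.42.
Change = 4658.42/4472.50 − 1 = 0.0416.

4.16%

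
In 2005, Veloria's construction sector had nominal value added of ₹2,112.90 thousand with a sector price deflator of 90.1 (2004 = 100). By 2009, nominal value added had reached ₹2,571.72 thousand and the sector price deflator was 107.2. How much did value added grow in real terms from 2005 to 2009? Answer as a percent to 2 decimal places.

2.30%

Real value added 2005 = 2112.90 / 0.901 = 2345.06.
Real value added 2009 = 2571.72 / 1.072 = 2398.99.
Real growth = 2398.99 / 2345.06 − 1 = 0.0230.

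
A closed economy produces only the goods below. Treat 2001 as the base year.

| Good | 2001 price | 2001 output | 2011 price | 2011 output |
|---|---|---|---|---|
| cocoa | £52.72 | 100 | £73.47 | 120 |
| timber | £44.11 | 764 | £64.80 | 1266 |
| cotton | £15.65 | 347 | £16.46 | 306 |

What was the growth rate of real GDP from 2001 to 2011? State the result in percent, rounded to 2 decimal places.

50.80%

Real GDP 2001 = Nominal GDP 2001 = 52.72·100 + 44.11·764 + 15.65·347 = 44402.59.
Real GDP 2011 (at 2001 prices) = 52.72·120 + 44.11·1266 + 15.65·306 = 66958.56.
Real growth = 66958.56/44402.59 − 1 = 0.5080.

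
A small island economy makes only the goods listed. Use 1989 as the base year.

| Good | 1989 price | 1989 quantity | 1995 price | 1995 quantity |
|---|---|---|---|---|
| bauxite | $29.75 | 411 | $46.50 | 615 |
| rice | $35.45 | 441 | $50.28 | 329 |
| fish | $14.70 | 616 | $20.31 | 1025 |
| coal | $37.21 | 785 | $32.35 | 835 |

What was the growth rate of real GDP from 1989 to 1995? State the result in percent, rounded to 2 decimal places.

Real GDP 1989 = Nominal GDP 1989 = 29.75·411 + 35.45·441 + 14.70·616 + 37.21·785 = 66125.75.
Real GDP 1995 (at 1989 prices) = 29.75·615 + 35.45·329 + 14.70·1025 + 37.21·835 = 76097.15.
Real growth = 76097.15/66125.75 − 1 = 0.1508.

15.08%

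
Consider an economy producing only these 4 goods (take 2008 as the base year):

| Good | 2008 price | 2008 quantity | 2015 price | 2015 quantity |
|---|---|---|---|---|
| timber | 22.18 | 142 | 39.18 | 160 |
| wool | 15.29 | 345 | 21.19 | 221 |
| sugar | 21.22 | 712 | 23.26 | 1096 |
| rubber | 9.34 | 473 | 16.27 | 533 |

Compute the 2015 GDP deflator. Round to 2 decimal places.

Nominal GDP 2015 = 39.18·160 + 21.19·221 + 23.26·1096 + 16.27·533 = 45116.66.
Real GDP 2015 (at 2008 prices) = 22.18·160 + 15.29·221 + 21.22·1096 + 9.34·533 = 35163.23.
Deflator = Nominal/Real × 100 = 45116.66/35163.23 × 100 = 128.306.

128.31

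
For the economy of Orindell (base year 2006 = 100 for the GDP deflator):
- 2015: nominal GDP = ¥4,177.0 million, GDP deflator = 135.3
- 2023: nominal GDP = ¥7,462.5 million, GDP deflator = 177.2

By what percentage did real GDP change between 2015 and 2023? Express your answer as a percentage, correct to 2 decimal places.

36.41%

Deflate each year: 2015 → 4177.0/1.353 = 3087.21; 2023 → 7462.5/1.772 = 4211.34.
So real GDP changed by 4211.34/3087.21 − 1 = 0.3641, i.e. 36.41%.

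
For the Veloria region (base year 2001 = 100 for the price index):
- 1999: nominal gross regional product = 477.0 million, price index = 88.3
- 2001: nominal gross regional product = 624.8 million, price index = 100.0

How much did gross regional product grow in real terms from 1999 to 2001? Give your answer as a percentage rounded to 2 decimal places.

15.66%

Real gross regional product 1999 = 477.0 / 0.883 = 540.20.
Real gross regional product 2001 = 624.8 / 1.000 = 624.80.
Real growth = 624.80 / 540.20 − 1 = 0.1566.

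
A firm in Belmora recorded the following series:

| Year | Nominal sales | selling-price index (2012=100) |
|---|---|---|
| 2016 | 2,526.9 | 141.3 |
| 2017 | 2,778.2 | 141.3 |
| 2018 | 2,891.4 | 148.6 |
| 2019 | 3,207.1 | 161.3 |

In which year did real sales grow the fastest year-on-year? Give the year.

2017

2017: real = 2778.2/1.413 = 1966.17; growth vs 2016 (1788.32) = 9.95%.
2018: real = 2891.4/1.486 = 1945.76; growth vs 2017 (1966.17) = -1.04%.
2019: real = 3207.1/1.613 = 1988.28; growth vs 2018 (1945.76) = 2.19%.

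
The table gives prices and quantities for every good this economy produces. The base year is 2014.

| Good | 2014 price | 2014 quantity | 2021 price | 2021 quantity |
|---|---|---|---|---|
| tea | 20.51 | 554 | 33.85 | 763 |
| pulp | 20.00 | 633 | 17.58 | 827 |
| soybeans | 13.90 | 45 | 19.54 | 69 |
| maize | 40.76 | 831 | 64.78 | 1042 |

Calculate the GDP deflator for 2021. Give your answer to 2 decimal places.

144.43

Nominal GDP 2021 = 33.85·763 + 17.58·827 + 19.54·69 + 64.78·1042 = 109215.23.
Real GDP 2021 (at 2014 prices) = 20.51·763 + 20.00·827 + 13.90·69 + 40.76·1042 = 75620.15.
Deflator = Nominal/Real × 100 = 109215.23/75620.15 × 100 = 144.426.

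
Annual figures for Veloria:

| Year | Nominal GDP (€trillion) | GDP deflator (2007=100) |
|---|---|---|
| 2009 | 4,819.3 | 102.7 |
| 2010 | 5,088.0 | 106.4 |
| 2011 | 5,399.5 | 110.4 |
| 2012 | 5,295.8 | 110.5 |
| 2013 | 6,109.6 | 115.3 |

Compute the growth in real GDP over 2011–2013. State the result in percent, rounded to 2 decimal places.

8.34%

Real GDP 2011 = 5399.5/1.104 = 4890.85.
Real GDP 2013 = 6109.6/1.153 = 5298.87.
Change = 5298.87/4890.85 − 1 = 0.0834.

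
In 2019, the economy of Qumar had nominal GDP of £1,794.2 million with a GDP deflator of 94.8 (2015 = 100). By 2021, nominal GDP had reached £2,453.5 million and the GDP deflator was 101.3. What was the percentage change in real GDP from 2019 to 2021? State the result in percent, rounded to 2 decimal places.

Deflate each year: 2019 → 1794.2/0.948 = 1892.62; 2021 → 2453.5/1.013 = 2422.01.
So real GDP changed by 2422.01/1892.62 − 1 = 0.2797, i.e. 27.97%.

27.97%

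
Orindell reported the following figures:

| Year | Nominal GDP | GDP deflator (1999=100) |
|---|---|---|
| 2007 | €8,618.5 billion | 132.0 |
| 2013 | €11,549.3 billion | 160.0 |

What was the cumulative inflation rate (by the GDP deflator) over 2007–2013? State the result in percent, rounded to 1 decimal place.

21.2%

Price-level change = 160.0 / 132.0 − 1 = 0.2121.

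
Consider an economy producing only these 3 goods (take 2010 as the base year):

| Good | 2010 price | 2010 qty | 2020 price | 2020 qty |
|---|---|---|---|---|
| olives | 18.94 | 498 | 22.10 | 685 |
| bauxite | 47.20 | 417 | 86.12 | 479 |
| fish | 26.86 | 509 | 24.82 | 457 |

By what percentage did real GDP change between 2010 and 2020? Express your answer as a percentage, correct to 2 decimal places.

Real GDP 2010 = Nominal GDP 2010 = 18.94·498 + 47.20·417 + 26.86·509 = 42786.26.
Real GDP 2020 (at 2010 prices) = 18.94·685 + 47.20·479 + 26.86·457 = 47857.72.
Real growth = 47857.72/42786.26 − 1 = 0.1185.

11.85%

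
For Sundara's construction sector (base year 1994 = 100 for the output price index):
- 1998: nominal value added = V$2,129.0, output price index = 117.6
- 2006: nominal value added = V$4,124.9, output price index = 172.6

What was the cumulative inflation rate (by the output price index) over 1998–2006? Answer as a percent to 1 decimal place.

46.8%

Price-level change = 172.6 / 117.6 − 1 = 0.4677.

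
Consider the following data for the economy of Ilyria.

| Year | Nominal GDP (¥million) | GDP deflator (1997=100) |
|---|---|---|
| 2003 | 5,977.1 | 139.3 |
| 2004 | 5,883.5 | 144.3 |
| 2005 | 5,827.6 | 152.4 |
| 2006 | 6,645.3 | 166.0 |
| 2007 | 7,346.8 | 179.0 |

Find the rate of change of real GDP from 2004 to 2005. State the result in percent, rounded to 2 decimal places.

Real GDP 2004 = 5883.5/1.443 = 4077.27.
Real GDP 2005 = 5827.6/1.524 = 3823.88.
Change = 3823.88/4077.27 − 1 = -0.0621.

-6.21%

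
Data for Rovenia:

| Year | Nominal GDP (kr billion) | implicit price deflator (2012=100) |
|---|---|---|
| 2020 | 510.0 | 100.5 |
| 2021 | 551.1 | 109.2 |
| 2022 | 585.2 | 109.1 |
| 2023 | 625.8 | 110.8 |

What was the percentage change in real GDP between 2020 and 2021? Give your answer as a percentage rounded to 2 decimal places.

Real GDP 2020 = 510.0/1.005 = 507.46.
Real GDP 2021 = 551.1/1.092 = 504.67.
Change = 504.67/507.46 − 1 = -0.0055.

-0.55%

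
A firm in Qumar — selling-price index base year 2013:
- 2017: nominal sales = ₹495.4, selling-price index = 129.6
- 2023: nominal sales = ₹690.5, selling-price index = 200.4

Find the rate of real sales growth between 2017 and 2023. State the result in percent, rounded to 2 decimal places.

-9.86%

Real sales 2017 = 495.4 / 1.296 = 382.25.
Real sales 2023 = 690.5 / 2.004 = 344.56.
Real growth = 344.56 / 382.25 − 1 = -0.0986.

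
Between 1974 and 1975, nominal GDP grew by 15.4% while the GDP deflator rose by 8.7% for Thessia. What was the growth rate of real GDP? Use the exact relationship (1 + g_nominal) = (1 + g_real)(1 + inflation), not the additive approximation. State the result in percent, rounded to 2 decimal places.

6.16%

(1 + g_nom) = (1 + g_real)(1 + π), so g_real = 1.1540 / 1.0870 − 1 = 0.06164.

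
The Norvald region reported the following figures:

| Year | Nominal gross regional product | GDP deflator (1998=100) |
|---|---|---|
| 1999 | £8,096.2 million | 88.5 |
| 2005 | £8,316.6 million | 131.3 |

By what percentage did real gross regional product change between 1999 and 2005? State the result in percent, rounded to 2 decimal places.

Deflate each year: 1999 → 8096.2/0.885 = 9148.25; 2005 → 8316.6/1.313 = 6334.04.
So real gross regional product changed by 6334.04/9148.25 − 1 = -0.3076, i.e. -30.76%.

-30.76%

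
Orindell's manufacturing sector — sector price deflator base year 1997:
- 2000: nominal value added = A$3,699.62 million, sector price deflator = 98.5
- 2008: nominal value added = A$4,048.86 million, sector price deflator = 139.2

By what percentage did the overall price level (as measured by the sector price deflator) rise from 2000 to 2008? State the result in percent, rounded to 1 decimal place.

Price-level change = 139.2 / 98.5 − 1 = 0.4132.

41.3%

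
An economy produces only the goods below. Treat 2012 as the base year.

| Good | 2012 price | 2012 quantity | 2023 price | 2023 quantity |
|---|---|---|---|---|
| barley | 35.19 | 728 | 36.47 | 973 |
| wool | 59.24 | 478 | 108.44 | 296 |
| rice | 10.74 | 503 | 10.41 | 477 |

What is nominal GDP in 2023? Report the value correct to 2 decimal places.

72549.12

Nominal GDP 2023 = Σ (p_2023 × q_2023) = 36.47·973 + 108.44·296 + 10.41·477 = 72549.12.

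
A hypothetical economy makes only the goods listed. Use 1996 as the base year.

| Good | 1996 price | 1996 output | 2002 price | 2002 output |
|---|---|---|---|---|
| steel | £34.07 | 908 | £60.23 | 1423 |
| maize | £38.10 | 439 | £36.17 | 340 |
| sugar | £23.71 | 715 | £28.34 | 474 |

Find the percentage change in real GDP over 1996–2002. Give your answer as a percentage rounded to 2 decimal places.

Real GDP 1996 = Nominal GDP 1996 = 34.07·908 + 38.10·439 + 23.71·715 = 64614.11.
Real GDP 2002 (at 1996 prices) = 34.07·1423 + 38.10·340 + 23.71·474 = 72674.15.
Real growth = 72674.15/64614.11 − 1 = 0.1247.

12.47%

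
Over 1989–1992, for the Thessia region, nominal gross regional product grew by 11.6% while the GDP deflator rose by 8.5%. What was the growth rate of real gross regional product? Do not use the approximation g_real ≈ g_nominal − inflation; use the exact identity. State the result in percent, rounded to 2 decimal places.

(1 + g_nom) = (1 + g_real)(1 + π), so g_real = 1.1160 / 1.0850 − 1 = 0.02857.

2.86%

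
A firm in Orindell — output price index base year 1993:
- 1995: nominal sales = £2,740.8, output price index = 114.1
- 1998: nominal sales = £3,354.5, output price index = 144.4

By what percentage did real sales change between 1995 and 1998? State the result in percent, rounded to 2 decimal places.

Deflate each year: 1995 → 2740.8/1.141 = 2402.10; 1998 → 3354.5/1.444 = 2323.06.
So real sales changed by 2323.06/2402.10 − 1 = -0.0329, i.e. -3.29%.

-3.29%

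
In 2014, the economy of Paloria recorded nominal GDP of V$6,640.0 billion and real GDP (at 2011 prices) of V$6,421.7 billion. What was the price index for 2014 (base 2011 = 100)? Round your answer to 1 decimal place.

price index = (Nominal / Real) × 100 = 6640.0 / 6421.7 × 100 = 103.40.

103.4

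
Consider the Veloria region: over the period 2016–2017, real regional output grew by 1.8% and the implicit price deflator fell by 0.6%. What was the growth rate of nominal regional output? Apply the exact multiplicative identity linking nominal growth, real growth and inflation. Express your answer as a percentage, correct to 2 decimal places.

(1 + g_nom) = (1 + g_real)(1 + π) = 1.0180 × 0.9940 = 1.01189.

1.19%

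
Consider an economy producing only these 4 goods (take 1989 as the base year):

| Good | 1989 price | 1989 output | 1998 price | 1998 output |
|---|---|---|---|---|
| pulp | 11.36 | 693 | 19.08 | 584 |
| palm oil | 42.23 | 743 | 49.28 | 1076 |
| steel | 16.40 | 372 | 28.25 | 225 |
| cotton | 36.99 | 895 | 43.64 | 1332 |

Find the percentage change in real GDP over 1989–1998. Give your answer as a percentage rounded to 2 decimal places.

Real GDP 1989 = Nominal GDP 1989 = 11.36·693 + 42.23·743 + 16.40·372 + 36.99·895 = 78456.22.
Real GDP 1998 (at 1989 prices) = 11.36·584 + 42.23·1076 + 16.40·225 + 36.99·1332 = 105034.40.
Real growth = 105034.40/78456.22 − 1 = 0.3388.

33.88%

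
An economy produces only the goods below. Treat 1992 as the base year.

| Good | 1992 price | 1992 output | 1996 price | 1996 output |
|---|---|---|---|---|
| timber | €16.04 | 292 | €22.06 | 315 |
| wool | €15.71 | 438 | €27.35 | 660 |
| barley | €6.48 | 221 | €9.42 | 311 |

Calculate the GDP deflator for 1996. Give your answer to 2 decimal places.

160.18

Nominal GDP 1996 = 22.06·315 + 27.35·660 + 9.42·311 = 27929.52.
Real GDP 1996 (at 1992 prices) = 16.04·315 + 15.71·660 + 6.48·311 = 17436.48.
Deflator = Nominal/Real × 100 = 27929.52/17436.48 × 100 = 160.179.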